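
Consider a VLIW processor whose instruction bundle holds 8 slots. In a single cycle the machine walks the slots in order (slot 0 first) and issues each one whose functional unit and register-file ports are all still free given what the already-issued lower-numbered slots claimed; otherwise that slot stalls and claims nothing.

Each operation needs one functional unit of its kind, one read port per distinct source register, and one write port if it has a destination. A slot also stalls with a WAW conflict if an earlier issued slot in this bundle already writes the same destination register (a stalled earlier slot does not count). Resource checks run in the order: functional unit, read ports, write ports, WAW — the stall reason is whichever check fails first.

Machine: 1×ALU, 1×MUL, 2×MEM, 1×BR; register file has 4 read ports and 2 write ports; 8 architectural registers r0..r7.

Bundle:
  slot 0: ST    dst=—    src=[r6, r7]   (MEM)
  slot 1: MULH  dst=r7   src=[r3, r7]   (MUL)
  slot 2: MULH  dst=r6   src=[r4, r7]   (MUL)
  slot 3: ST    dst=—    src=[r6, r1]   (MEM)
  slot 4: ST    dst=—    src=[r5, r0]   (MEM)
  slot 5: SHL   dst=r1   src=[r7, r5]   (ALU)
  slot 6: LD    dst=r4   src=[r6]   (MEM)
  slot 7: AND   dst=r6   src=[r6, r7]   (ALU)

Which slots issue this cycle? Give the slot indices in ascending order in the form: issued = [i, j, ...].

  0. MEM ⇒ go  {1A/1Mu/1Ld/1B | 2r 2w}
  1. MUL→r7 ⇒ go  {1A/0Mu/1Ld/1B | 0r 1w}
  2. MUL→r6 ⇒ no(FU)  {1A/0Mu/1Ld/1B | 0r 1w}
  3. MEM ⇒ no(RD_PORT)  {1A/0Mu/1Ld/1B | 0r 1w}
  4. MEM ⇒ no(RD_PORT)  {1A/0Mu/1Ld/1B | 0r 1w}
  5. ALU→r1 ⇒ no(RD_PORT)  {1A/0Mu/1Ld/1B | 0r 1w}
  6. MEM→r4 ⇒ no(RD_PORT)  {1A/0Mu/1Ld/1B | 0r 1w}
  7. ALU→r6 ⇒ no(RD_PORT)  {1A/0Mu/1Ld/1B | 0r 1w}

issued = [0, 1]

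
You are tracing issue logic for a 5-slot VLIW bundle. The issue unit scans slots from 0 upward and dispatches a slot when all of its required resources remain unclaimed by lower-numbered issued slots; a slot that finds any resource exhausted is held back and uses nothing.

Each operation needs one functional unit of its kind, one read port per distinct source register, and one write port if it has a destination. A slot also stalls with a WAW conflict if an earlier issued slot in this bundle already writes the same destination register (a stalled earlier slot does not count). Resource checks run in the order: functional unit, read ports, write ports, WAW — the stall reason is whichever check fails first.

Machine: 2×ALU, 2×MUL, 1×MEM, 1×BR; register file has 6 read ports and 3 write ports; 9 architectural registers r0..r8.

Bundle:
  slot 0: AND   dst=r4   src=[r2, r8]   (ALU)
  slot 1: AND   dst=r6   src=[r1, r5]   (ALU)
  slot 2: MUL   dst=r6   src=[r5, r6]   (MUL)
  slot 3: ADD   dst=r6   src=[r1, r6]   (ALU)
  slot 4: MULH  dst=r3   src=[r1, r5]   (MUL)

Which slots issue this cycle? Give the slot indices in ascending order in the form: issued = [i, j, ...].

issued = [0, 1, 4]

slot 0 (ALU): ISSUE — free A1,Mu2,Ld1,B1 rp4 wp2
slot 1 (ALU): ISSUE — free A0,Mu2,Ld1,B1 rp2 wp1
slot 2 (MUL): stall WAW — free A0,Mu2,Ld1,B1 rp2 wp1
slot 3 (ALU): stall FU — free A0,Mu2,Ld1,B1 rp2 wp1
slot 4 (MUL): ISSUE — free A0,Mu1,Ld1,B1 rp0 wp0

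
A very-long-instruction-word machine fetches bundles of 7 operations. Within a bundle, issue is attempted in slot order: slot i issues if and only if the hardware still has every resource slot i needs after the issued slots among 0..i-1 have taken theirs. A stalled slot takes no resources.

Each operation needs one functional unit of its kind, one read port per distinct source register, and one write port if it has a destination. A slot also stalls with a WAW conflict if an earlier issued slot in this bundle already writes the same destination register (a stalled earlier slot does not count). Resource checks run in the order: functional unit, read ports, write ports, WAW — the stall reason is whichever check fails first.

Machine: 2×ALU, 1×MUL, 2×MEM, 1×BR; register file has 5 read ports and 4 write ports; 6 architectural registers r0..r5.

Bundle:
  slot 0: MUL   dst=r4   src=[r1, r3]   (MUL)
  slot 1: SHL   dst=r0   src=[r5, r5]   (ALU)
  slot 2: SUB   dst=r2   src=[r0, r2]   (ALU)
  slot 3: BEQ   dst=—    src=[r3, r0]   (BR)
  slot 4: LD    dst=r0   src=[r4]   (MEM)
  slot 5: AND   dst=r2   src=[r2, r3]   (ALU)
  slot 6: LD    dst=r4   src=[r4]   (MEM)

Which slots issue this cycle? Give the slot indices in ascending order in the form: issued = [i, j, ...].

issued = [0, 1, 2]

(0) want 1×MUL +2rd +1wr — yes → AL2|MU0|ME2|BR1|rd3|wr3
(1) want 1×ALU +1rd +1wr — yes → AL1|MU0|ME2|BR1|rd2|wr2
(2) want 1×ALU +2rd +1wr — yes → AL0|MU0|ME2|BR1|rd0|wr1
(3) want 1×BR +2rd +0wr — RD_PORT → AL0|MU0|ME2|BR1|rd0|wr1
(4) want 1×MEM +1rd +1wr — RD_PORT → AL0|MU0|ME2|BR1|rd0|wr1
(5) want 1×ALU +2rd +1wr — FU → AL0|MU0|ME2|BR1|rd0|wr1
(6) want 1×MEM +1rd +1wr — RD_PORT → AL0|MU0|ME2|BR1|rd0|wr1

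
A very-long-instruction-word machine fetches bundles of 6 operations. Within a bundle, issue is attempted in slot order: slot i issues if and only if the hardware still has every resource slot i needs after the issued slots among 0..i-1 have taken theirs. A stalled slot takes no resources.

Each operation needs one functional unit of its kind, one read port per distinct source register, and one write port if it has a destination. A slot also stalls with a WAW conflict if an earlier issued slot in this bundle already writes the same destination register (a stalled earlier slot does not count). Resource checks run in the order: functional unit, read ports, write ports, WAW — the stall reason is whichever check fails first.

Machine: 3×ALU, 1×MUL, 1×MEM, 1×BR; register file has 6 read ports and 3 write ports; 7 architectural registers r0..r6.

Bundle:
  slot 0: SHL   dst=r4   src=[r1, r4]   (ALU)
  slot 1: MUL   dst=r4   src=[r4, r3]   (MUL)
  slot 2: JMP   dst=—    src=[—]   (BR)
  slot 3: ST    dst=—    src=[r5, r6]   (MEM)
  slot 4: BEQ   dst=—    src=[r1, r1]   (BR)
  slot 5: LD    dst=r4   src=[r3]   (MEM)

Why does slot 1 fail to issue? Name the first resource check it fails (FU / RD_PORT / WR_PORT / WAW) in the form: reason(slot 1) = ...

reason(slot 1) = WAW

[0] ALU needs rd=2 wr=1: ok; after: ALU=2 MUL=1 MEM=1 BR=1, R=4, W=2
[1] MUL needs rd=2 wr=1: WAW; after: ALU=2 MUL=1 MEM=1 BR=1, R=4, W=2
[2] BR needs rd=0 wr=0: ok; after: ALU=2 MUL=1 MEM=1 BR=0, R=4, W=2
[3] MEM needs rd=2 wr=0: ok; after: ALU=2 MUL=1 MEM=0 BR=0, R=2, W=2
[4] BR needs rd=1 wr=0: FU; after: ALU=2 MUL=1 MEM=0 BR=0, R=2, W=2
[5] MEM needs rd=1 wr=1: FU; after: ALU=2 MUL=1 MEM=0 BR=0, R=2, W=2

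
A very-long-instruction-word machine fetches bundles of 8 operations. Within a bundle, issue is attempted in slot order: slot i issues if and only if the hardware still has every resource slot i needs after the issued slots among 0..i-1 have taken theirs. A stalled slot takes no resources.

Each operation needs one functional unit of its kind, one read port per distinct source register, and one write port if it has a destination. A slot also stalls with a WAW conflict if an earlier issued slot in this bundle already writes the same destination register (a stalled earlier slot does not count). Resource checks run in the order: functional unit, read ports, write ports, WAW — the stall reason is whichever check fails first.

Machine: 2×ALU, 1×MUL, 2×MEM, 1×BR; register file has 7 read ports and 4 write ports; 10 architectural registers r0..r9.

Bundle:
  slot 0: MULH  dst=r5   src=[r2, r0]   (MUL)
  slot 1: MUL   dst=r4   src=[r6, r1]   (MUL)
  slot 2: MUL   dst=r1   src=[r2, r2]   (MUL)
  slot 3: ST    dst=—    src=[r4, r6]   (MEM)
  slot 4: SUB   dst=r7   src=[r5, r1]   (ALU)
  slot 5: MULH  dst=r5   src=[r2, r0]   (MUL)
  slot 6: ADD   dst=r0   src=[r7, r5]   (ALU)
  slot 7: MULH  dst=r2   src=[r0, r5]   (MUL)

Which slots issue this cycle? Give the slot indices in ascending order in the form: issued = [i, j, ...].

slot 0 (MUL): ISSUE — free A2,Mu0,Ld2,B1 rp5 wp3
slot 1 (MUL): stall FU — free A2,Mu0,Ld2,B1 rp5 wp3
slot 2 (MUL): stall FU — free A2,Mu0,Ld2,B1 rp5 wp3
slot 3 (MEM): ISSUE — free A2,Mu0,Ld1,B1 rp3 wp3
slot 4 (ALU): ISSUE — free A1,Mu0,Ld1,B1 rp1 wp2
slot 5 (MUL): stall FU — free A1,Mu0,Ld1,B1 rp1 wp2
slot 6 (ALU): stall RD_PORT — free A1,Mu0,Ld1,B1 rp1 wp2
slot 7 (MUL): stall FU — free A1,Mu0,Ld1,B1 rp1 wp2

issued = [0, 3, 4]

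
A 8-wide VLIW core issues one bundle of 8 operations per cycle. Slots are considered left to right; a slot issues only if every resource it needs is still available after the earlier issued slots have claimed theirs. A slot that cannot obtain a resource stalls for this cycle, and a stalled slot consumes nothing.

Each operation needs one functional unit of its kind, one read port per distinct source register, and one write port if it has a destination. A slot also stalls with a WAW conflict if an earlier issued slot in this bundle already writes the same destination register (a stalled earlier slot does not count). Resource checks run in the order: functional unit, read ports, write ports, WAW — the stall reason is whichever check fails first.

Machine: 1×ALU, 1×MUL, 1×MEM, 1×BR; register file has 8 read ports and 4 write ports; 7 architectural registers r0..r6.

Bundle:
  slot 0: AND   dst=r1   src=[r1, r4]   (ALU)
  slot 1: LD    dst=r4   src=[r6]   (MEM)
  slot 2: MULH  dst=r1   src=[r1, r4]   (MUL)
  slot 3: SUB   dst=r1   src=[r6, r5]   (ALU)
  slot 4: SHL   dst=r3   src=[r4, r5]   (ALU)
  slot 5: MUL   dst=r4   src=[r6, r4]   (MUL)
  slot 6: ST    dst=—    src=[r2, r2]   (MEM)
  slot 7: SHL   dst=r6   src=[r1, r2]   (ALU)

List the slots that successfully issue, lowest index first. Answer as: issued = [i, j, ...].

issued = [0, 1]

#0 ALU src=r1,r4 dispatched  <A:0 Mu:1 Ld:1 B:1 rd:6 wr:3>
#1 MEM src=r6 dispatched  <A:0 Mu:1 Ld:0 B:1 rd:5 wr:2>
#2 MUL src=r1,r4 held:WAW  <A:0 Mu:1 Ld:0 B:1 rd:5 wr:2>
#3 ALU src=r6,r5 held:FU  <A:0 Mu:1 Ld:0 B:1 rd:5 wr:2>
#4 ALU src=r4,r5 held:FU  <A:0 Mu:1 Ld:0 B:1 rd:5 wr:2>
#5 MUL src=r6,r4 held:WAW  <A:0 Mu:1 Ld:0 B:1 rd:5 wr:2>
#6 MEM src=r2,r2 held:FU  <A:0 Mu:1 Ld:0 B:1 rd:5 wr:2>
#7 ALU src=r1,r2 held:FU  <A:0 Mu:1 Ld:0 B:1 rd:5 wr:2>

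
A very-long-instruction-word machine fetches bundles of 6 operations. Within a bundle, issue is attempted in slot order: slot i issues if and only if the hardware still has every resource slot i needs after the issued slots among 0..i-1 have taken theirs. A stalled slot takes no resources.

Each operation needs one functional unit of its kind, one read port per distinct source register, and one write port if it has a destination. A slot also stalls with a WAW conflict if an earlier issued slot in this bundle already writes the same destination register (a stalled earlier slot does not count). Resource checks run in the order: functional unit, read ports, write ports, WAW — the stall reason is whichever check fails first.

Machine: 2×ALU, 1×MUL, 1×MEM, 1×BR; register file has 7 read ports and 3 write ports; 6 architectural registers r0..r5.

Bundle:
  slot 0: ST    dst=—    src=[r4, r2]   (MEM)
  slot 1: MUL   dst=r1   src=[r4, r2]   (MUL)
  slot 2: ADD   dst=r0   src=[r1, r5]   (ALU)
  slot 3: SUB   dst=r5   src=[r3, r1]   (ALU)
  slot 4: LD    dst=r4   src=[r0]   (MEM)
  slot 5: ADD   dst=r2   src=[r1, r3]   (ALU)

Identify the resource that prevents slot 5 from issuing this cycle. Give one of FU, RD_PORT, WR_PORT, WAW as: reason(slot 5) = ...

(0) want 1×MEM +2rd +0wr — yes → AL2|MU1|ME0|BR1|rd5|wr3
(1) want 1×MUL +2rd +1wr — yes → AL2|MU0|ME0|BR1|rd3|wr2
(2) want 1×ALU +2rd +1wr — yes → AL1|MU0|ME0|BR1|rd1|wr1
(3) want 1×ALU +2rd +1wr — RD_PORT → AL1|MU0|ME0|BR1|rd1|wr1
(4) want 1×MEM +1rd +1wr — FU → AL1|MU0|ME0|BR1|rd1|wr1
(5) want 1×ALU +2rd +1wr — RD_PORT → AL1|MU0|ME0|BR1|rd1|wr1

reason(slot 5) = RD_PORT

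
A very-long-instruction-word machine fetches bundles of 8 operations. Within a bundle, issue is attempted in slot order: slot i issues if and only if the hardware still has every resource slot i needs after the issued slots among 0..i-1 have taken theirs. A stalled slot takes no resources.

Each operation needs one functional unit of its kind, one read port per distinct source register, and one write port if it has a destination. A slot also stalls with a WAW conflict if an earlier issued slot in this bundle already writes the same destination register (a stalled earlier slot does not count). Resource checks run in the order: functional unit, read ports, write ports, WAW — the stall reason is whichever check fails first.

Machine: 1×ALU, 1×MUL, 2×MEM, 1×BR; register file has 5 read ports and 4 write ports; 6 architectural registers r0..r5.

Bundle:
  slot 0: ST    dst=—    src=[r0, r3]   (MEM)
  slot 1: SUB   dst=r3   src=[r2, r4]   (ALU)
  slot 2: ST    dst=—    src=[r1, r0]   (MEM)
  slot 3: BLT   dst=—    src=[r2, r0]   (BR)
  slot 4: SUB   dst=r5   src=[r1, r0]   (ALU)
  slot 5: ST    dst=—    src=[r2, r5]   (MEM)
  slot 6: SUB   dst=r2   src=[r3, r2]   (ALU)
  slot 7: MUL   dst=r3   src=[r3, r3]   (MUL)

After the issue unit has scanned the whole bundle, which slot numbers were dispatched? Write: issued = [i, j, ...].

issued = [0, 1]

#0 MEM src=r0,r3 dispatched  <A:1 Mu:1 Ld:1 B:1 rd:3 wr:4>
#1 ALU src=r2,r4 dispatched  <A:0 Mu:1 Ld:1 B:1 rd:1 wr:3>
#2 MEM src=r1,r0 held:RD_PORT  <A:0 Mu:1 Ld:1 B:1 rd:1 wr:3>
#3 BR src=r2,r0 held:RD_PORT  <A:0 Mu:1 Ld:1 B:1 rd:1 wr:3>
#4 ALU src=r1,r0 held:FU  <A:0 Mu:1 Ld:1 B:1 rd:1 wr:3>
#5 MEM src=r2,r5 held:RD_PORT  <A:0 Mu:1 Ld:1 B:1 rd:1 wr:3>
#6 ALU src=r3,r2 held:FU  <A:0 Mu:1 Ld:1 B:1 rd:1 wr:3>
#7 MUL src=r3,r3 held:WAW  <A:0 Mu:1 Ld:1 B:1 rd:1 wr:3>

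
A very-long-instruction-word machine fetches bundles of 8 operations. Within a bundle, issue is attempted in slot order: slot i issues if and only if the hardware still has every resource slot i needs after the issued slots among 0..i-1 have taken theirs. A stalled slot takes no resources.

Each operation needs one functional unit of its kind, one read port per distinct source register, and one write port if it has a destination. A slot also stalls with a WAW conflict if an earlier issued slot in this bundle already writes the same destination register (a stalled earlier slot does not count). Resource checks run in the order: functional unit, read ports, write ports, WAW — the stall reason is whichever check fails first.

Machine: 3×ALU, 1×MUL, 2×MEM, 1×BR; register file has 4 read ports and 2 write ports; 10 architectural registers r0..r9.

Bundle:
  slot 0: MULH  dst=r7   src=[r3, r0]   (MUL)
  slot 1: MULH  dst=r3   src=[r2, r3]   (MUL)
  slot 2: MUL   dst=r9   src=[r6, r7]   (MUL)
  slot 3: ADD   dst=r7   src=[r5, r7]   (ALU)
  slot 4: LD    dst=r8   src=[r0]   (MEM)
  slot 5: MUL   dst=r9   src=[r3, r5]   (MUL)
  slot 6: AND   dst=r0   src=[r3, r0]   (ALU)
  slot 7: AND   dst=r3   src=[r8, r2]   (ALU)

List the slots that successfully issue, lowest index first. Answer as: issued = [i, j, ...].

[0] MUL needs rd=2 wr=1: ok; after: ALU=3 MUL=0 MEM=2 BR=1, R=2, W=1
[1] MUL needs rd=2 wr=1: FU; after: ALU=3 MUL=0 MEM=2 BR=1, R=2, W=1
[2] MUL needs rd=2 wr=1: FU; after: ALU=3 MUL=0 MEM=2 BR=1, R=2, W=1
[3] ALU needs rd=2 wr=1: WAW; after: ALU=3 MUL=0 MEM=2 BR=1, R=2, W=1
[4] MEM needs rd=1 wr=1: ok; after: ALU=3 MUL=0 MEM=1 BR=1, R=1, W=0
[5] MUL needs rd=2 wr=1: FU; after: ALU=3 MUL=0 MEM=1 BR=1, R=1, W=0
[6] ALU needs rd=2 wr=1: RD_PORT; after: ALU=3 MUL=0 MEM=1 BR=1, R=1, W=0
[7] ALU needs rd=2 wr=1: RD_PORT; after: ALU=3 MUL=0 MEM=1 BR=1, R=1, W=0

issued = [0, 4]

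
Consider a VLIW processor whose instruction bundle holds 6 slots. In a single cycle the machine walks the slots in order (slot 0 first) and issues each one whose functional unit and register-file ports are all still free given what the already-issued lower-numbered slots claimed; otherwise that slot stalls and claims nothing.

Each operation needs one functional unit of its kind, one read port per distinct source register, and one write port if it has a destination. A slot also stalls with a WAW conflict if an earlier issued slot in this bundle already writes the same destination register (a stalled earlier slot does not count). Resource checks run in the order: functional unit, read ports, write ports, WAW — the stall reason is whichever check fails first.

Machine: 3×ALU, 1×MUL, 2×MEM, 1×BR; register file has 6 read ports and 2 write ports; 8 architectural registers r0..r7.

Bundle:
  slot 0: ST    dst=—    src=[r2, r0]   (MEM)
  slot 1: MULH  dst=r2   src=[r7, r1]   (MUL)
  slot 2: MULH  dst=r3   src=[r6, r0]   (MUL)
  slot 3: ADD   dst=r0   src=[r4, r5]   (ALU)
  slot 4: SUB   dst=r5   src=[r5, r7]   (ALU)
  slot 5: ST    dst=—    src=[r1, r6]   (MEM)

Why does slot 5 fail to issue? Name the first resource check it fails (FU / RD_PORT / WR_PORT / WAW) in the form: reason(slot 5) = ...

reason(slot 5) = RD_PORT

slot 0 (MEM): ISSUE — free A3,Mu1,Ld1,B1 rp4 wp2
slot 1 (MUL): ISSUE — free A3,Mu0,Ld1,B1 rp2 wp1
slot 2 (MUL): stall FU — free A3,Mu0,Ld1,B1 rp2 wp1
slot 3 (ALU): ISSUE — free A2,Mu0,Ld1,B1 rp0 wp0
slot 4 (ALU): stall RD_PORT — free A2,Mu0,Ld1,B1 rp0 wp0
slot 5 (MEM): stall RD_PORT — free A2,Mu0,Ld1,B1 rp0 wp0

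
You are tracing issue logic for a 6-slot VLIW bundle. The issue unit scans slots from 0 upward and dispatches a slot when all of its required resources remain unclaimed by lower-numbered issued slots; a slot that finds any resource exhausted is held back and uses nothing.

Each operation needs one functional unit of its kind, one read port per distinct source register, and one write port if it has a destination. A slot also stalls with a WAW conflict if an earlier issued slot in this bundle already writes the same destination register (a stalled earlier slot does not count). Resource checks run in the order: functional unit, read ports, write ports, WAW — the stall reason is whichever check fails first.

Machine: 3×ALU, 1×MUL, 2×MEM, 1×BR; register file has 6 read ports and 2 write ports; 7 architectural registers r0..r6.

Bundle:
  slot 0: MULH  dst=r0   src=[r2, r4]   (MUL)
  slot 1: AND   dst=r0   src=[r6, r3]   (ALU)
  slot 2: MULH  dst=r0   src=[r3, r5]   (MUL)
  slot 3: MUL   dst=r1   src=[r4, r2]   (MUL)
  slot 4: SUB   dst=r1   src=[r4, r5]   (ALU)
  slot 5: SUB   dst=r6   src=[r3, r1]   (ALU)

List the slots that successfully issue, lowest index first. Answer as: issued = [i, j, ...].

(0) want 1×MUL +2rd +1wr — yes → AL3|MU0|ME2|BR1|rd4|wr1
(1) want 1×ALU +2rd +1wr — WAW → AL3|MU0|ME2|BR1|rd4|wr1
(2) want 1×MUL +2rd +1wr — FU → AL3|MU0|ME2|BR1|rd4|wr1
(3) want 1×MUL +2rd +1wr — FU → AL3|MU0|ME2|BR1|rd4|wr1
(4) want 1×ALU +2rd +1wr — yes → AL2|MU0|ME2|BR1|rd2|wr0
(5) want 1×ALU +2rd +1wr — WR_PORT → AL2|MU0|ME2|BR1|rd2|wr0

issued = [0, 4]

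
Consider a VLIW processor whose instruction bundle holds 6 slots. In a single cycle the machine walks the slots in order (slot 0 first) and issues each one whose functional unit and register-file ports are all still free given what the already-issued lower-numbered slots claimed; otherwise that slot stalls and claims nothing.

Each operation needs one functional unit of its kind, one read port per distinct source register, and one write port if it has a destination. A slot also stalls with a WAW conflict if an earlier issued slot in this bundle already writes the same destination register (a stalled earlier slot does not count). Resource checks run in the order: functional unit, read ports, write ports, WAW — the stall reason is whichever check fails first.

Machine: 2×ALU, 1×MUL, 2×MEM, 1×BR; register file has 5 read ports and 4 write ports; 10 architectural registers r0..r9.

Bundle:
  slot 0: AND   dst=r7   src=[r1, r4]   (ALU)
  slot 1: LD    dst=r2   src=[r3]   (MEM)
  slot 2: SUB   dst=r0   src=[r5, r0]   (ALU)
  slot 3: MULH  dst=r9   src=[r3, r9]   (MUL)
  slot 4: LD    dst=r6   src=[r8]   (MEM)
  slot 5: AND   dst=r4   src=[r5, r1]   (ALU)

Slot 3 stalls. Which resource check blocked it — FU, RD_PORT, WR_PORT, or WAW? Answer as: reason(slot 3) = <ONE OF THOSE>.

reason(slot 3) = RD_PORT

[0] ALU needs rd=2 wr=1: ok; after: ALU=1 MUL=1 MEM=2 BR=1, R=3, W=3
[1] MEM needs rd=1 wr=1: ok; after: ALU=1 MUL=1 MEM=1 BR=1, R=2, W=2
[2] ALU needs rd=2 wr=1: ok; after: ALU=0 MUL=1 MEM=1 BR=1, R=0, W=1
[3] MUL needs rd=2 wr=1: RD_PORT; after: ALU=0 MUL=1 MEM=1 BR=1, R=0, W=1
[4] MEM needs rd=1 wr=1: RD_PORT; after: ALU=0 MUL=1 MEM=1 BR=1, R=0, W=1
[5] ALU needs rd=2 wr=1: FU; after: ALU=0 MUL=1 MEM=1 BR=1, R=0, W=1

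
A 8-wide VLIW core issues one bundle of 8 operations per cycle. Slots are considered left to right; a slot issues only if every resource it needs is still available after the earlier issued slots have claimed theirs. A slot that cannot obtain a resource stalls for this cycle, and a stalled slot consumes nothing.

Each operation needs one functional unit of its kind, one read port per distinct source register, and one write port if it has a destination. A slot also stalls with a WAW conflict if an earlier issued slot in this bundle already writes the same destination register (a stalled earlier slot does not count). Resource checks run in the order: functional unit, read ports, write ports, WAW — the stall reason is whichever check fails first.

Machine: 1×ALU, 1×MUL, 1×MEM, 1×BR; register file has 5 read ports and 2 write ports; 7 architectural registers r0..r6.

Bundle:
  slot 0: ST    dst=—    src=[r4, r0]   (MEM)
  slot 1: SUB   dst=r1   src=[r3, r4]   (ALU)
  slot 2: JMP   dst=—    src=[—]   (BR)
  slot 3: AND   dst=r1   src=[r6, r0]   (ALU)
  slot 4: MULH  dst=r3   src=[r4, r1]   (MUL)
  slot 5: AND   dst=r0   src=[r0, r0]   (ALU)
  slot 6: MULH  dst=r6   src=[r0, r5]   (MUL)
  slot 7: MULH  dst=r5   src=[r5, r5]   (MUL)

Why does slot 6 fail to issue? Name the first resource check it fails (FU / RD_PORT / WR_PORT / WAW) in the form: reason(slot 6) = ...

reason(slot 6) = RD_PORT

[0] MEM needs rd=2 wr=0: ok; after: ALU=1 MUL=1 MEM=0 BR=1, R=3, W=2
[1] ALU needs rd=2 wr=1: ok; after: ALU=0 MUL=1 MEM=0 BR=1, R=1, W=1
[2] BR needs rd=0 wr=0: ok; after: ALU=0 MUL=1 MEM=0 BR=0, R=1, W=1
[3] ALU needs rd=2 wr=1: FU; after: ALU=0 MUL=1 MEM=0 BR=0, R=1, W=1
[4] MUL needs rd=2 wr=1: RD_PORT; after: ALU=0 MUL=1 MEM=0 BR=0, R=1, W=1
[5] ALU needs rd=1 wr=1: FU; after: ALU=0 MUL=1 MEM=0 BR=0, R=1, W=1
[6] MUL needs rd=2 wr=1: RD_PORT; after: ALU=0 MUL=1 MEM=0 BR=0, R=1, W=1
[7] MUL needs rd=1 wr=1: ok; after: ALU=0 MUL=0 MEM=0 BR=0, R=0, W=0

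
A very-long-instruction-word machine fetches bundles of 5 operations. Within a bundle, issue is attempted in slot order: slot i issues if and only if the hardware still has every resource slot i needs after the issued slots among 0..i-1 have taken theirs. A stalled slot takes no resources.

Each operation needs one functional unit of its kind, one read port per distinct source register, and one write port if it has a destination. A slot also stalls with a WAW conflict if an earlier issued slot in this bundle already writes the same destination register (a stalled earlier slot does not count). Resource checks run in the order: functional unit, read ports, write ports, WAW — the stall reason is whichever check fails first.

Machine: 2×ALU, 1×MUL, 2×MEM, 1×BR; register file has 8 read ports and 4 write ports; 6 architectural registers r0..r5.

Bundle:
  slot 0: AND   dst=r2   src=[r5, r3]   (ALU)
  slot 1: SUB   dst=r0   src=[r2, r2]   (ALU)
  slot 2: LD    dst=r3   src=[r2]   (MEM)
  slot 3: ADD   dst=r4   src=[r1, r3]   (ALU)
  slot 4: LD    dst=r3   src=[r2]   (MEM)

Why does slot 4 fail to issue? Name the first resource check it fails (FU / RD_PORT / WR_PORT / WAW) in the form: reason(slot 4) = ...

slot 0 (ALU): ISSUE — free A1,Mu1,Ld2,B1 rp6 wp3
slot 1 (ALU): ISSUE — free A0,Mu1,Ld2,B1 rp5 wp2
slot 2 (MEM): ISSUE — free A0,Mu1,Ld1,B1 rp4 wp1
slot 3 (ALU): stall FU — free A0,Mu1,Ld1,B1 rp4 wp1
slot 4 (MEM): stall WAW — free A0,Mu1,Ld1,B1 rp4 wp1

reason(slot 4) = WAW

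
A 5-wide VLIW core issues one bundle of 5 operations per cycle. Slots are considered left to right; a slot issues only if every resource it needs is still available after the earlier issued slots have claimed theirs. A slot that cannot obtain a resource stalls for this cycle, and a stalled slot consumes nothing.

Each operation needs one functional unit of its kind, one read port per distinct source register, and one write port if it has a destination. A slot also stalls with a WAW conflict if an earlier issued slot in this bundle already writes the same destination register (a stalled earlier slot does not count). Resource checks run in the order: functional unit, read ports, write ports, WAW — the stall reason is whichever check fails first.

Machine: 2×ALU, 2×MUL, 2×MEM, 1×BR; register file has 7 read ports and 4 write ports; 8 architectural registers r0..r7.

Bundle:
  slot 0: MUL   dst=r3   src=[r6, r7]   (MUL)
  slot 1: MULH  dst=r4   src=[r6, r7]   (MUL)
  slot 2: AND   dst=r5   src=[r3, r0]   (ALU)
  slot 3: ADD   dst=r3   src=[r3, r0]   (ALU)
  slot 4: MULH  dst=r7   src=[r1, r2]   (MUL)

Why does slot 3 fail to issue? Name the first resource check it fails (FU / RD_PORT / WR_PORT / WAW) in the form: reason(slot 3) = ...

reason(slot 3) = RD_PORT

[0] MUL needs rd=2 wr=1: ok; after: ALU=2 MUL=1 MEM=2 BR=1, R=5, W=3
[1] MUL needs rd=2 wr=1: ok; after: ALU=2 MUL=0 MEM=2 BR=1, R=3, W=2
[2] ALU needs rd=2 wr=1: ok; after: ALU=1 MUL=0 MEM=2 BR=1, R=1, W=1
[3] ALU needs rd=2 wr=1: RD_PORT; after: ALU=1 MUL=0 MEM=2 BR=1, R=1, W=1
[4] MUL needs rd=2 wr=1: FU; after: ALU=1 MUL=0 MEM=2 BR=1, R=1, W=1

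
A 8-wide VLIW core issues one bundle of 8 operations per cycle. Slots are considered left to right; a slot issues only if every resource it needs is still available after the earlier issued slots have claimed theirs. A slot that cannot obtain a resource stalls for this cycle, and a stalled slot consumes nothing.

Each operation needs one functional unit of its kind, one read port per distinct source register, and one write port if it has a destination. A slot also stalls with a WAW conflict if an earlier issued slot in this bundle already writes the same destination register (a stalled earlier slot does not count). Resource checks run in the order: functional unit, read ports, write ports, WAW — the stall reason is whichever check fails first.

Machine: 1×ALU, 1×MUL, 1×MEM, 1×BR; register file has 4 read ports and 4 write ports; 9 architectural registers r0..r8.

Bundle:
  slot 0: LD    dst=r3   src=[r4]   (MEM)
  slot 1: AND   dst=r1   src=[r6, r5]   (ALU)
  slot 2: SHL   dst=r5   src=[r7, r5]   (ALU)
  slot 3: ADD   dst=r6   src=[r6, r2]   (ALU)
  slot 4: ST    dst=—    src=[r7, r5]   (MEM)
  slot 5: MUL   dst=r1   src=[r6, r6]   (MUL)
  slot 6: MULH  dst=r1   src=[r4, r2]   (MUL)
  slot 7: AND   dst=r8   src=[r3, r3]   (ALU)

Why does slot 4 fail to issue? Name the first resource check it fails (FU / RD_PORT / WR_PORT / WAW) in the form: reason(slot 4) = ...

#0 MEM src=r4 dispatched  <A:1 Mu:1 Ld:0 B:1 rd:3 wr:3>
#1 ALU src=r6,r5 dispatched  <A:0 Mu:1 Ld:0 B:1 rd:1 wr:2>
#2 ALU src=r7,r5 held:FU  <A:0 Mu:1 Ld:0 B:1 rd:1 wr:2>
#3 ALU src=r6,r2 held:FU  <A:0 Mu:1 Ld:0 B:1 rd:1 wr:2>
#4 MEM src=r7,r5 held:FU  <A:0 Mu:1 Ld:0 B:1 rd:1 wr:2>
#5 MUL src=r6,r6 held:WAW  <A:0 Mu:1 Ld:0 B:1 rd:1 wr:2>
#6 MUL src=r4,r2 held:RD_PORT  <A:0 Mu:1 Ld:0 B:1 rd:1 wr:2>
#7 ALU src=r3,r3 held:FU  <A:0 Mu:1 Ld:0 B:1 rd:1 wr:2>

reason(slot 4) = FU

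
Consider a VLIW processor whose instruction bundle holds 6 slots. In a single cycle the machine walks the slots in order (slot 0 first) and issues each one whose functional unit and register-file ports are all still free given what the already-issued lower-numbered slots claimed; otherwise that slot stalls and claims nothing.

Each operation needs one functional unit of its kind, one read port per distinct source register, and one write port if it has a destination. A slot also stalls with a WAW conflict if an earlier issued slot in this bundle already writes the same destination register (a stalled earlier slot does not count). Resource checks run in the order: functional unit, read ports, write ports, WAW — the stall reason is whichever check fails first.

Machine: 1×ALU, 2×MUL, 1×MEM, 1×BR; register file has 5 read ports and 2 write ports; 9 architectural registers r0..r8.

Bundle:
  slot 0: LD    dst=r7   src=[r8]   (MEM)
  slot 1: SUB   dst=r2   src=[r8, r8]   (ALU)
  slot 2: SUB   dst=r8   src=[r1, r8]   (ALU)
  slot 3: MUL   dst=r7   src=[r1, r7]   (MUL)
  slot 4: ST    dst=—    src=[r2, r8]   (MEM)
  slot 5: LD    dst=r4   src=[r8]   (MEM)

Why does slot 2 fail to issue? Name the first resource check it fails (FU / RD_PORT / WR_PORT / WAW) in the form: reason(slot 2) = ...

reason(slot 2) = FU

slot 0 (MEM): ISSUE — free A1,Mu2,Ld0,B1 rp4 wp1
slot 1 (ALU): ISSUE — free A0,Mu2,Ld0,B1 rp3 wp0
slot 2 (ALU): stall FU — free A0,Mu2,Ld0,B1 rp3 wp0
slot 3 (MUL): stall WR_PORT — free A0,Mu2,Ld0,B1 rp3 wp0
slot 4 (MEM): stall FU — free A0,Mu2,Ld0,B1 rp3 wp0
slot 5 (MEM): stall FU — free A0,Mu2,Ld0,B1 rp3 wp0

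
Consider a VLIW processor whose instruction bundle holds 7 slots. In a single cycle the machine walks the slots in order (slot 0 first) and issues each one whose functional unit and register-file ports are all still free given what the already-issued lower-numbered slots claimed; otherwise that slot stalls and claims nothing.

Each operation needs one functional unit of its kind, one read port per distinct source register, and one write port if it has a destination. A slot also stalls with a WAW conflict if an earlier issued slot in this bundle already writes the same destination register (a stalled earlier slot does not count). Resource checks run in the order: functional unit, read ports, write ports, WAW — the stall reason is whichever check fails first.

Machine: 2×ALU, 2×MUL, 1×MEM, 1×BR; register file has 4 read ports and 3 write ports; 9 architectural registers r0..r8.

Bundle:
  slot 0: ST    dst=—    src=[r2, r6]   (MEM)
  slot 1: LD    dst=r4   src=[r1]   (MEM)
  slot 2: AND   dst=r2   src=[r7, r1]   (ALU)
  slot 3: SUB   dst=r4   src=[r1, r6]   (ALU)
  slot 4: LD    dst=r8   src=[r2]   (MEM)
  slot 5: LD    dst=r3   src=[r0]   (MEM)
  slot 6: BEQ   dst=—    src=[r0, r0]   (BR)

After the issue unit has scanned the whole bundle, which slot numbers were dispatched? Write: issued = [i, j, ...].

issued = [0, 2]

#0 MEM src=r2,r6 dispatched  <A:2 Mu:2 Ld:0 B:1 rd:2 wr:3>
#1 MEM src=r1 held:FU  <A:2 Mu:2 Ld:0 B:1 rd:2 wr:3>
#2 ALU src=r7,r1 dispatched  <A:1 Mu:2 Ld:0 B:1 rd:0 wr:2>
#3 ALU src=r1,r6 held:RD_PORT  <A:1 Mu:2 Ld:0 B:1 rd:0 wr:2>
#4 MEM src=r2 held:FU  <A:1 Mu:2 Ld:0 B:1 rd:0 wr:2>
#5 MEM src=r0 held:FU  <A:1 Mu:2 Ld:0 B:1 rd:0 wr:2>
#6 BR src=r0,r0 held:RD_PORT  <A:1 Mu:2 Ld:0 B:1 rd:0 wr:2>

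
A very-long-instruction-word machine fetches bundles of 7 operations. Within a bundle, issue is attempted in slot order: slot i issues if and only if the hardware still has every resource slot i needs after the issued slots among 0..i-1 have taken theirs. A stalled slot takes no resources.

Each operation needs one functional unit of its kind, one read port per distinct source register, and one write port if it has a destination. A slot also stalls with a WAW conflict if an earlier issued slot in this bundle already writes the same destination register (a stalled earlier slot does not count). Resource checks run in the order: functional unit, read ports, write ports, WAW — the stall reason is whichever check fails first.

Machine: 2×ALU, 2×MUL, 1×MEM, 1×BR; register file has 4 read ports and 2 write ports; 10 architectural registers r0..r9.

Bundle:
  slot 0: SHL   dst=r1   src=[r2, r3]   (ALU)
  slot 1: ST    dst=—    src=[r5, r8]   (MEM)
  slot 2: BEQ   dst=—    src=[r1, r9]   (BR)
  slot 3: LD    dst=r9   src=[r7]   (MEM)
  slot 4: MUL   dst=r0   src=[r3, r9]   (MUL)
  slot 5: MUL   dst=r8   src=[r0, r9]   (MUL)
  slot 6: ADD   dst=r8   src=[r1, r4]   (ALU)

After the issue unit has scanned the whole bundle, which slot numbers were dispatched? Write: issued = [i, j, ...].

(0) want 1×ALU +2rd +1wr — yes → AL1|MU2|ME1|BR1|rd2|wr1
(1) want 1×MEM +2rd +0wr — yes → AL1|MU2|ME0|BR1|rd0|wr1
(2) want 1×BR +2rd +0wr — RD_PORT → AL1|MU2|ME0|BR1|rd0|wr1
(3) want 1×MEM +1rd +1wr — FU → AL1|MU2|ME0|BR1|rd0|wr1
(4) want 1×MUL +2rd +1wr — RD_PORT → AL1|MU2|ME0|BR1|rd0|wr1
(5) want 1×MUL +2rd +1wr — RD_PORT → AL1|MU2|ME0|BR1|rd0|wr1
(6) want 1×ALU +2rd +1wr — RD_PORT → AL1|MU2|ME0|BR1|rd0|wr1

issued = [0, 1]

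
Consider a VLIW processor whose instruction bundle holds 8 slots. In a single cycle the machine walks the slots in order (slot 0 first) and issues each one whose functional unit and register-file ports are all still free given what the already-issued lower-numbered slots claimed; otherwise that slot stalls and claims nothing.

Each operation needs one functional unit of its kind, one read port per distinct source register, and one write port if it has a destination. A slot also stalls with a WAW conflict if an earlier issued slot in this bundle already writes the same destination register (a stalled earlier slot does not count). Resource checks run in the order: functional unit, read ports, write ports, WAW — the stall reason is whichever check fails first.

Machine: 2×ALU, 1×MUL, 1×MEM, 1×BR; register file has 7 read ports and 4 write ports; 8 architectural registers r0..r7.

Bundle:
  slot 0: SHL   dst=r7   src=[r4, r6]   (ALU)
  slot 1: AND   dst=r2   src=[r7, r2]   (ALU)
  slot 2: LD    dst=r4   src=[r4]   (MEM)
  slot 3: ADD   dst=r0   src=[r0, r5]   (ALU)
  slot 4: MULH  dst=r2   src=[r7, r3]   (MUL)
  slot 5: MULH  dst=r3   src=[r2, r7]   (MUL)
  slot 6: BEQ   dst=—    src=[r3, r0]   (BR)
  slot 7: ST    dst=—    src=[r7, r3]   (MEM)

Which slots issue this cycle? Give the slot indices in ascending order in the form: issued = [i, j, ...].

issued = [0, 1, 2, 5]

#0 ALU src=r4,r6 dispatched  <A:1 Mu:1 Ld:1 B:1 rd:5 wr:3>
#1 ALU src=r7,r2 dispatched  <A:0 Mu:1 Ld:1 B:1 rd:3 wr:2>
#2 MEM src=r4 dispatched  <A:0 Mu:1 Ld:0 B:1 rd:2 wr:1>
#3 ALU src=r0,r5 held:FU  <A:0 Mu:1 Ld:0 B:1 rd:2 wr:1>
#4 MUL src=r7,r3 held:WAW  <A:0 Mu:1 Ld:0 B:1 rd:2 wr:1>
#5 MUL src=r2,r7 dispatched  <A:0 Mu:0 Ld:0 B:1 rd:0 wr:0>
#6 BR src=r3,r0 held:RD_PORT  <A:0 Mu:0 Ld:0 B:1 rd:0 wr:0>
#7 MEM src=r7,r3 held:FU  <A:0 Mu:0 Ld:0 B:1 rd:0 wr:0>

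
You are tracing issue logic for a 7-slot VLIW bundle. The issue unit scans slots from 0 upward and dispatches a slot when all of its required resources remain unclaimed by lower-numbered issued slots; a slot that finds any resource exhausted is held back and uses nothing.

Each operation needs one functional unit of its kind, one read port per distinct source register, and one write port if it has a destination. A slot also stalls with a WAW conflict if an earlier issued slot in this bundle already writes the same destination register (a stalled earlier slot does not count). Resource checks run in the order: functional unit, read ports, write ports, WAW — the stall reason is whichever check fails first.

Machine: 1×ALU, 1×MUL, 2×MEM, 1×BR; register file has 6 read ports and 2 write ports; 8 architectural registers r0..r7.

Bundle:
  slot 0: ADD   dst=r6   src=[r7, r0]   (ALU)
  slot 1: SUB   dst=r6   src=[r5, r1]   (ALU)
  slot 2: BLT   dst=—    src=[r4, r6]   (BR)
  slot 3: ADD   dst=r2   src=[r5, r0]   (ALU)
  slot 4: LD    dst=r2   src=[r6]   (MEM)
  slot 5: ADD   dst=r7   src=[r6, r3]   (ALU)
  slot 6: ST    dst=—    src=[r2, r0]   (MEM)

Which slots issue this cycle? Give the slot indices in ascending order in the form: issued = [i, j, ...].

#0 ALU src=r7,r0 dispatched  <A:0 Mu:1 Ld:2 B:1 rd:4 wr:1>
#1 ALU src=r5,r1 held:FU  <A:0 Mu:1 Ld:2 B:1 rd:4 wr:1>
#2 BR src=r4,r6 dispatched  <A:0 Mu:1 Ld:2 B:0 rd:2 wr:1>
#3 ALU src=r5,r0 held:FU  <A:0 Mu:1 Ld:2 B:0 rd:2 wr:1>
#4 MEM src=r6 dispatched  <A:0 Mu:1 Ld:1 B:0 rd:1 wr:0>
#5 ALU src=r6,r3 held:FU  <A:0 Mu:1 Ld:1 B:0 rd:1 wr:0>
#6 MEM src=r2,r0 held:RD_PORT  <A:0 Mu:1 Ld:1 B:0 rd:1 wr:0>

issued = [0, 2, 4]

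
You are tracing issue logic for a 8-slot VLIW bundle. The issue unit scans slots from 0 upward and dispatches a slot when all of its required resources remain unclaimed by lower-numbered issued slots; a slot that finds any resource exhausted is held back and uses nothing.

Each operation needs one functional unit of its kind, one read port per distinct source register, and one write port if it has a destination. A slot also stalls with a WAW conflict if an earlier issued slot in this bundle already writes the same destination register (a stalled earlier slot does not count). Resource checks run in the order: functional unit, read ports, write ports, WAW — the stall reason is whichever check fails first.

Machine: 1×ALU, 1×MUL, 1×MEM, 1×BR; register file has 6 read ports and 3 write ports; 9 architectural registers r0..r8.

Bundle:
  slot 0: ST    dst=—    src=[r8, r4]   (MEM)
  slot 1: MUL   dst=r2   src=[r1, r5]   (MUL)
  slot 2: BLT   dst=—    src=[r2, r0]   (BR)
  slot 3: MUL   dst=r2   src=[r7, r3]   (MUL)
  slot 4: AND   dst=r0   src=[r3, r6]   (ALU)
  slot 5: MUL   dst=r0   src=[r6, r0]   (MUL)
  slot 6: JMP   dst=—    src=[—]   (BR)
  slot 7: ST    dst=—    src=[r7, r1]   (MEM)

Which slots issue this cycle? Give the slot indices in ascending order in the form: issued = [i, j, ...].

issued = [0, 1, 2]

(0) want 1×MEM +2rd +0wr — yes → AL1|MU1|ME0|BR1|rd4|wr3
(1) want 1×MUL +2rd +1wr — yes → AL1|MU0|ME0|BR1|rd2|wr2
(2) want 1×BR +2rd +0wr — yes → AL1|MU0|ME0|BR0|rd0|wr2
(3) want 1×MUL +2rd +1wr — FU → AL1|MU0|ME0|BR0|rd0|wr2
(4) want 1×ALU +2rd +1wr — RD_PORT → AL1|MU0|ME0|BR0|rd0|wr2
(5) want 1×MUL +2rd +1wr — FU → AL1|MU0|ME0|BR0|rd0|wr2
(6) want 1×BR +0rd +0wr — FU → AL1|MU0|ME0|BR0|rd0|wr2
(7) want 1×MEM +2rd +0wr — FU → AL1|MU0|ME0|BR0|rd0|wr2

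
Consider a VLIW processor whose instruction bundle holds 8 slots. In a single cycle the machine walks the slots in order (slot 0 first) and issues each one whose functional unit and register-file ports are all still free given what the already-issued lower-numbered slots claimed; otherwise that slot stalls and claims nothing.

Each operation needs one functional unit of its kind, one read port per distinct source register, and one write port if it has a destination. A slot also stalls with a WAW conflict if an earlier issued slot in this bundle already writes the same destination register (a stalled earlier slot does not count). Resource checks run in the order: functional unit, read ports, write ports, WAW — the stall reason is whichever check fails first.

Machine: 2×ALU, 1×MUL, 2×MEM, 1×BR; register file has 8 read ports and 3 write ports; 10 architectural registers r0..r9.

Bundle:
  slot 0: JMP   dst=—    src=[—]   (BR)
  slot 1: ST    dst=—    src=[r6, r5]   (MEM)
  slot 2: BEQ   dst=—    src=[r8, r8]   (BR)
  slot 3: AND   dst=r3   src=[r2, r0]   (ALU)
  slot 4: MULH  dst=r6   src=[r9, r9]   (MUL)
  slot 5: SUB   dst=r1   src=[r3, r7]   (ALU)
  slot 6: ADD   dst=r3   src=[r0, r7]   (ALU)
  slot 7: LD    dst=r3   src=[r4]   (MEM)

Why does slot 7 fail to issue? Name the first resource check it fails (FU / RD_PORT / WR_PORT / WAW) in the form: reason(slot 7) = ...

reason(slot 7) = WR_PORT

slot 0 (BR): ISSUE — free A2,Mu1,Ld2,B0 rp8 wp3
slot 1 (MEM): ISSUE — free A2,Mu1,Ld1,B0 rp6 wp3
slot 2 (BR): stall FU — free A2,Mu1,Ld1,B0 rp6 wp3
slot 3 (ALU): ISSUE — free A1,Mu1,Ld1,B0 rp4 wp2
slot 4 (MUL): ISSUE — free A1,Mu0,Ld1,B0 rp3 wp1
slot 5 (ALU): ISSUE — free A0,Mu0,Ld1,B0 rp1 wp0
slot 6 (ALU): stall FU — free A0,Mu0,Ld1,B0 rp1 wp0
slot 7 (MEM): stall WR_PORT — free A0,Mu0,Ld1,B0 rp1 wp0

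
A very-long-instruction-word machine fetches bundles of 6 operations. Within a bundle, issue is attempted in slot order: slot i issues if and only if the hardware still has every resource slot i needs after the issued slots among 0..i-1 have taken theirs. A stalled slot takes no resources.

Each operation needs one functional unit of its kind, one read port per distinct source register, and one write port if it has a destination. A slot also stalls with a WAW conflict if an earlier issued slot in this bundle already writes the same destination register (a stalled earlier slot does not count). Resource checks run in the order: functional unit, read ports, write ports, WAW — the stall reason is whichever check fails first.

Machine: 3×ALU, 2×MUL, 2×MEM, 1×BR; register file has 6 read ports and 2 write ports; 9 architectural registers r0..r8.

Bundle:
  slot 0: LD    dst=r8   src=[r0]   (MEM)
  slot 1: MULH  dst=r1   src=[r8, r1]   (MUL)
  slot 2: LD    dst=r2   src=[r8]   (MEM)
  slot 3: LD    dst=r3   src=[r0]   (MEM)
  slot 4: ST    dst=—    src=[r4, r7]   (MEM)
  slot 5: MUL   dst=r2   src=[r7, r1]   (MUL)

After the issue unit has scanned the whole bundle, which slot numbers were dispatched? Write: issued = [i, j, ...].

(0) want 1×MEM +1rd +1wr — yes → AL3|MU2|ME1|BR1|rd5|wr1
(1) want 1×MUL +2rd +1wr — yes → AL3|MU1|ME1|BR1|rd3|wr0
(2) want 1×MEM +1rd +1wr — WR_PORT → AL3|MU1|ME1|BR1|rd3|wr0
(3) want 1×MEM +1rd +1wr — WR_PORT → AL3|MU1|ME1|BR1|rd3|wr0
(4) want 1×MEM +2rd +0wr — yes → AL3|MU1|ME0|BR1|rd1|wr0
(5) want 1×MUL +2rd +1wr — RD_PORT → AL3|MU1|ME0|BR1|rd1|wr0

issued = [0, 1, 4]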